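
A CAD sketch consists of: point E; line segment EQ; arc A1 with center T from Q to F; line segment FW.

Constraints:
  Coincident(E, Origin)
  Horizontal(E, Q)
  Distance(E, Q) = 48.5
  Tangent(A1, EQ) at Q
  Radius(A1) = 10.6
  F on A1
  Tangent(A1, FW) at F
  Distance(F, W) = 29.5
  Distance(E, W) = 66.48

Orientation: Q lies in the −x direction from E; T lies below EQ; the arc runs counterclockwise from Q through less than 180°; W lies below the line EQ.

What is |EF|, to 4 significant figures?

60.24

E is at the origin; EQ is horizontal with |EQ| = 48.5 and Q on the −x side, so Q = (-48.50, 0.000). The tangent condition forces TQ to be normal to EQ, so T = Q + (0, -10.6) = (-48.50, -10.60). Since TF ⟂ FW (tangency), |TW| = √(10.6² + 29.5²) = 31.35 regardless of where F sits on A1. So W lies on both circle(E, 66.48) and circle(T, 31.35); the below-EQ intersection is W = (-51.71, -41.78). F is the foot of the tangent from W: F = (-58.79, -13.14).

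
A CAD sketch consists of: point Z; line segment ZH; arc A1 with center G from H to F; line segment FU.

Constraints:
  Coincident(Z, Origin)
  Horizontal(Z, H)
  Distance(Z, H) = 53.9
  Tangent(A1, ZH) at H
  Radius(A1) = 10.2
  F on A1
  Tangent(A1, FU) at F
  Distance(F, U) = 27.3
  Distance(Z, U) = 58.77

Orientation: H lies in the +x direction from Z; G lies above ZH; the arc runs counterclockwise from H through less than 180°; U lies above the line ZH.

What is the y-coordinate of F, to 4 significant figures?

16.55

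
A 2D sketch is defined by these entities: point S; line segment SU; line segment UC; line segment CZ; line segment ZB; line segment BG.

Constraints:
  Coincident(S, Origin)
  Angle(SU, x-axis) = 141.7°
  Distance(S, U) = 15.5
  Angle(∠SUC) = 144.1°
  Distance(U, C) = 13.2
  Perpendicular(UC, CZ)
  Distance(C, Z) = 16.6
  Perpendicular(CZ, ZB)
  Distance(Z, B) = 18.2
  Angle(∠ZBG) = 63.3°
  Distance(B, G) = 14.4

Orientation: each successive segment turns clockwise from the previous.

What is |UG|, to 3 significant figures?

4.01

S is at the origin; SU runs at 141.7° with length 15.5, so U = (-12.2, 9.61). ∠SUC = 144.1° gives UC at 106° from the x-axis; with |UC| = 13.2, C = (-15.8, 22.3). The perpendicularity gives CZ at right angles to UC, so CZ runs at 15.8°; with |CZ| = 16.6, Z = (0.215, 26.8). CZ is perpendicular to ZB, so ZB runs at -74.2°; with |ZB| = 18.2, B = (5.17, 9.32). ∠ZBG = 63.3° gives BG at 169° from the x-axis; with |BG| = 14.4, G = (-8.97, 12.0). Then |UG| = |G − U| = 4.01.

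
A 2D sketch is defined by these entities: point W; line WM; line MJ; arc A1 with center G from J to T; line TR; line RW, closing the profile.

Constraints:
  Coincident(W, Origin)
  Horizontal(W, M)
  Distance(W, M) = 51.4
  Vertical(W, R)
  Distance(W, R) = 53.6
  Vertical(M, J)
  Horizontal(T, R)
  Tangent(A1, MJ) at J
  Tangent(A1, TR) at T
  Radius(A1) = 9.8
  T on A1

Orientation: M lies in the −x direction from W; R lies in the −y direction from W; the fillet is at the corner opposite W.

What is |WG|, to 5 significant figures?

60.407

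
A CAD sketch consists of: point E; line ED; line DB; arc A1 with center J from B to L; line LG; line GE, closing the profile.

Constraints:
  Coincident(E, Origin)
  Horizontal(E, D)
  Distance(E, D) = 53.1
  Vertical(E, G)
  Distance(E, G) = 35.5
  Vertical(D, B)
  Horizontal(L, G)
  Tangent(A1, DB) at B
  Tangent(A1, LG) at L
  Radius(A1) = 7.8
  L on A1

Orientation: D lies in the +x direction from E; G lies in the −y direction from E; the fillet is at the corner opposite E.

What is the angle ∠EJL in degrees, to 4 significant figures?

121.4°

The virtual corner opposite E is at (53.10, -35.50). The tangent condition forces JB to be normal to DB and A1 meets LG tangentially, so JL is at right angles to LG, with radius 7.8, so the center J sits 7.8 in from both sides at J = (45.30, -27.70). That places the tangent points at B = (53.10, -27.70) on DB and L = (45.30, -35.50) on LG. Then cos ∠EJL = JE·JL / (|JE||JL|), giving 121.4°.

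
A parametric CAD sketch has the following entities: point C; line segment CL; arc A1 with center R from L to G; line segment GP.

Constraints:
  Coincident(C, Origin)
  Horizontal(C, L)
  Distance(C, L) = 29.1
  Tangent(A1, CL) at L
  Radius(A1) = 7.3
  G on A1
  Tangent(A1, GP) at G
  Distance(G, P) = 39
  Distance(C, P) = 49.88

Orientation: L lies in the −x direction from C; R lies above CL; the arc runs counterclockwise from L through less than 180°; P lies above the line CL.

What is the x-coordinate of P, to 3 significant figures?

-19.7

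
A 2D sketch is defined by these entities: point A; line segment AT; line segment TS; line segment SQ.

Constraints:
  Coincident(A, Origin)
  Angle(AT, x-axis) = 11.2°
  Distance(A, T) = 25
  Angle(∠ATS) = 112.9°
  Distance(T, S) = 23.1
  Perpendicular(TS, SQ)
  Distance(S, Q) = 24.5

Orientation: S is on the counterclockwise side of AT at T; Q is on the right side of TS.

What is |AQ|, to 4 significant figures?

57.76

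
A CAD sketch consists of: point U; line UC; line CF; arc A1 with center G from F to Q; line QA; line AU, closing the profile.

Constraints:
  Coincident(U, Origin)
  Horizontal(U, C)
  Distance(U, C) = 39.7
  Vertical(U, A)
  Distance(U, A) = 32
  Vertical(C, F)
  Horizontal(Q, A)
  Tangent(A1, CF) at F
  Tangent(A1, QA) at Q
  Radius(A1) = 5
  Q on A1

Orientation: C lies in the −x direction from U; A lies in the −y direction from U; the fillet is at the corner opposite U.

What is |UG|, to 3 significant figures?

44.0

U is at the origin; U and C share the same y with |UC| = 39.7 and C on the −x side, so C = (-39.7, 0.00). U and A share the same x with |UA| = 32.0 and A on the −y side, so A = (0.00, -32.0). The virtual corner opposite U is at (-39.7, -32.0). The tangent condition forces GF to be normal to CF and the tangent condition forces GQ to be normal to QA, with radius 5.0, so the center G sits 5.0 in from both sides at G = (-34.7, -27.0). Then |UG| = |G − U| = 44.0.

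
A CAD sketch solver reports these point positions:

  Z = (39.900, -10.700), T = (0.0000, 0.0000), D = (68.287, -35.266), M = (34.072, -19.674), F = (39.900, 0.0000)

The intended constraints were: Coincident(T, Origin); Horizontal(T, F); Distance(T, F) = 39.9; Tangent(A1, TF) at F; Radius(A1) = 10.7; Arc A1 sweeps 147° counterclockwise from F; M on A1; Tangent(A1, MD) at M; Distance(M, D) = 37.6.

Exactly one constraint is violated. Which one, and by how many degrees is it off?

Tangent(A1, MD) at M — off by 8.50°.

T = (0.00, 0.00) ✓; T.y = 0.00, F.y = 0.00 ✓; |TF| = 39.90 ✓; ∠(ZF, FT) = 90.00° ✓; |ZF| = 10.70 ✓; bearing(Z→M) − bearing(Z→F) = 147.0° ✓; |ZM| = 10.70 ✓; ∠(ZM, MD) = 81.50° ✗; |MD| = 37.60 ✓.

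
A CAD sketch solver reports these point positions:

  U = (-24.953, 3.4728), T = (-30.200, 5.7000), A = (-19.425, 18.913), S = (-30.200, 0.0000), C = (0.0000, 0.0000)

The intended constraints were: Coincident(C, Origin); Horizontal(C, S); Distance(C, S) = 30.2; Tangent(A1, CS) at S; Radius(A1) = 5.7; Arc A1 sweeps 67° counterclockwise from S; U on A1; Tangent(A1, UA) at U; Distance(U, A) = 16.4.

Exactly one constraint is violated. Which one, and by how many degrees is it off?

Tangent(A1, UA) at U — off by 3.30°.

C = (0.00, 0.00) ✓; C.y = 0.00, S.y = 0.00 ✓; |CS| = 30.20 ✓; ∠(TS, SC) = 90.00° ✓; |TS| = 5.700 ✓; bearing(T→U) − bearing(T→S) = 67.00° ✓; |TU| = 5.700 ✓; ∠(TU, UA) = 86.70° ✗; |UA| = 16.40 ✓.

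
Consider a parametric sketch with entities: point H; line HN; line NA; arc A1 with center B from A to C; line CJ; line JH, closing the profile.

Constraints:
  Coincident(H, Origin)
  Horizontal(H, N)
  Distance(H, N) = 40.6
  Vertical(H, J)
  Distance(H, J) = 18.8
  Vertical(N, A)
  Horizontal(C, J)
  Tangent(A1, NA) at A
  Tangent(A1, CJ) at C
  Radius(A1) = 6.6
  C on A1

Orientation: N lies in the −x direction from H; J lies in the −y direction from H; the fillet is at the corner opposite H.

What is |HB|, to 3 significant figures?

36.1

H is at the origin; H and N share the same y with |HN| = 40.6 and N on the −x side, so N = (-40.6, 0.00). HJ is vertical with |HJ| = 18.8 and J on the −y side, so J = (0.00, -18.8). The virtual corner opposite H is at (-40.6, -18.8). Since A1 is tangent to NA there, BA ⟂ NA and A1 meets CJ tangentially, so BC is at right angles to CJ, with radius 6.6, so the center B sits 6.6 in from both sides at B = (-34.0, -12.2). Then |HB| = |B − H| = 36.1.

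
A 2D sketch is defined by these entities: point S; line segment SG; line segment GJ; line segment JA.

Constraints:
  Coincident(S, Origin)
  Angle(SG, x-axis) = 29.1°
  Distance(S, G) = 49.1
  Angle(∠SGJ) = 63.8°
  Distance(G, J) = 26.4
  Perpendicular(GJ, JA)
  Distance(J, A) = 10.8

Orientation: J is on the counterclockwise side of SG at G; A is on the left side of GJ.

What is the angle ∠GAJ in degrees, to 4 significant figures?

67.75°

S is at the origin; SG runs at 29.1° with length 49.1, so G = 49.1·(cos 29.1°, sin 29.1°) = (42.90, 23.88). ∠SGJ = 63.8°, so GJ runs at 29.1° + (180° − 63.8°) = 145.3° from the x-axis; with |GJ| = 26.4, J = G + 26.4·(cos 145.3°, sin 145.3°) = (21.20, 38.91). GJ ⟂ JA; with |JA| = 10.8 on the left of GJ, A = J + 10.8·(-0.5693, -0.8221) = (15.05, 30.03). Then cos ∠GAJ = AG·AJ / (|AG||AJ|), giving 67.75°.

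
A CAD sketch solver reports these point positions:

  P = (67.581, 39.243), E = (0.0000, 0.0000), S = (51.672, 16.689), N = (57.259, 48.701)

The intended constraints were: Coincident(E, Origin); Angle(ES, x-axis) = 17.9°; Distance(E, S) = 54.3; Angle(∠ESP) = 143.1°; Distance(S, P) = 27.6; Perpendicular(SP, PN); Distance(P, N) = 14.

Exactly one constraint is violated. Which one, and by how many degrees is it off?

Perpendicular(SP, PN) — off by 7.30°.

E = (0.00, 0.00) ✓; ES at 17.90° ✓; |ES| = 54.30 ✓; ∠ESP = 143.1° ✓; |SP| = 27.60 ✓; ∠(SP, PN) = 82.70° ✗; |PN| = 14.00 ✓.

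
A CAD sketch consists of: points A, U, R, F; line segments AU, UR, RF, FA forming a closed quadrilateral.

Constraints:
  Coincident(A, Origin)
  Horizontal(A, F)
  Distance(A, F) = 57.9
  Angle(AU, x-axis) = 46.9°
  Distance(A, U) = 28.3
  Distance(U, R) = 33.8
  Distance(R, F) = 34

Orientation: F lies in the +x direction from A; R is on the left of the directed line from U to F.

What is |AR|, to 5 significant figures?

60.631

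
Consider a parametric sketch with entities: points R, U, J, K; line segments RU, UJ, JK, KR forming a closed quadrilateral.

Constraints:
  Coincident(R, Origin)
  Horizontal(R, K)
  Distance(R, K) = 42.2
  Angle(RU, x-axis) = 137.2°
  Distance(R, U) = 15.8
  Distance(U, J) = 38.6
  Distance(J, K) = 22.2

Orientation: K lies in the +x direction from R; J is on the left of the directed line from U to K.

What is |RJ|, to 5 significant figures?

31.025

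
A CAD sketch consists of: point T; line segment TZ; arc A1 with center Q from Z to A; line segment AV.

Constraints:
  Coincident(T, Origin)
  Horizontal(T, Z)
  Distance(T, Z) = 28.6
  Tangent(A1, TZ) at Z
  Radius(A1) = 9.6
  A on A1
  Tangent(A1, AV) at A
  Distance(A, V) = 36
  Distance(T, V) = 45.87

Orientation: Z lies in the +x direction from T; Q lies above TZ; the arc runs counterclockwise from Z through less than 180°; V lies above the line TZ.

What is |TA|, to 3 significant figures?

39.3

T is at the origin; T and Z share the same y with |TZ| = 28.6 and Z on the +x side, so Z = (28.6, 0.00). A1 meets TZ tangentially, so QZ is at right angles to TZ, so Q = Z + (0, 9.6) = (28.6, 9.60). Since QA ⟂ AV (tangency), |QV| = √(9.6² + 36.0²) = 37.3 regardless of where A sits on A1. So V lies on both circle(T, 45.87) and circle(Q, 37.3); the above-TZ intersection is V = (13.7, 43.8). A is the foot of the tangent from V: A = (36.1, 15.6).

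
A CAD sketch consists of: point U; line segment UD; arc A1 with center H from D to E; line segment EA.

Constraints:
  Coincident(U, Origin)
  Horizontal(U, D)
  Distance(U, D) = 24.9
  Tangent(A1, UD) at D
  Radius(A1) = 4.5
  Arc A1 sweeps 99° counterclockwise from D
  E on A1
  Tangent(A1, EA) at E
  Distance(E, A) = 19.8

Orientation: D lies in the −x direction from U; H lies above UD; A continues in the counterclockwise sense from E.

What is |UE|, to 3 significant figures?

21.1

U is at the origin; U and D share the same y with |UD| = 24.9 and D on the −x side, so D = (-24.9, 0.00). Since A1 is tangent to UD there, HD ⟂ UD, so H = D + (0, 4.5) = (-24.9, 4.50). On A1, D sits at bearing -90° from H; a 99° counterclockwise sweep puts E at bearing 9°, so E = H + 4.5·(cos 9°, sin 9°) = (-20.5, 5.20). Then |UE| = |E − U| = 21.1.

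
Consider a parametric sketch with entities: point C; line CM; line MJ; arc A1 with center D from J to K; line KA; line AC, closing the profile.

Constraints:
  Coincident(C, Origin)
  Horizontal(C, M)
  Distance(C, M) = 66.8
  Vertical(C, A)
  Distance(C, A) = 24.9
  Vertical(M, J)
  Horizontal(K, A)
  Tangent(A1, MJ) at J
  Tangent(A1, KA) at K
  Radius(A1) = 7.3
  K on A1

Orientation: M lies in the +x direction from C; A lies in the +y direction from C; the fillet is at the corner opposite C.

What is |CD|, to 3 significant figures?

62.0

C is at the origin; CM is horizontal with |CM| = 66.8 and M on the +x side, so M = (66.8, 0.00). C and A share the same x with |CA| = 24.9 and A on the +y side, so A = (0.00, 24.9). The virtual corner opposite C is at (66.8, 24.9). A1 meets MJ tangentially, so DJ is at right angles to MJ and the tangent condition forces DK to be normal to KA, with radius 7.3, so the center D sits 7.3 in from both sides at D = (59.5, 17.6). Then |CD| = |D − C| = 62.0.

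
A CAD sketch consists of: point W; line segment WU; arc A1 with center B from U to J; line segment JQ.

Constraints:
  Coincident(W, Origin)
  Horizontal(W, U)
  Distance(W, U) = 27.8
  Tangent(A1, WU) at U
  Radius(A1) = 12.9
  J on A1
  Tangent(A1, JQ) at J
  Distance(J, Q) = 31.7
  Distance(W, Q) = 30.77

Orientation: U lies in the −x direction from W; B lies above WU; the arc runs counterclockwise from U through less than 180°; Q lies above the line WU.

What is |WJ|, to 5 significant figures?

18.193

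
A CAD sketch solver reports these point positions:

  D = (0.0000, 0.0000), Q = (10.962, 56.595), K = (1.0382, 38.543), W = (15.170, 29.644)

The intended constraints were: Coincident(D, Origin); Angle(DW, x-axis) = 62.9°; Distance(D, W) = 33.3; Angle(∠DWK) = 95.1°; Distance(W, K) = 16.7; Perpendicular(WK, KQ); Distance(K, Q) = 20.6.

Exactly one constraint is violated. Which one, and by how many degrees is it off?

Perpendicular(WK, KQ) — off by 3.40°.

D = (0.00, 0.00) ✓; DW at 62.90° ✓; |DW| = 33.30 ✓; ∠DWK = 95.10° ✓; |WK| = 16.70 ✓; ∠(WK, KQ) = 86.60° ✗; |KQ| = 20.60 ✓.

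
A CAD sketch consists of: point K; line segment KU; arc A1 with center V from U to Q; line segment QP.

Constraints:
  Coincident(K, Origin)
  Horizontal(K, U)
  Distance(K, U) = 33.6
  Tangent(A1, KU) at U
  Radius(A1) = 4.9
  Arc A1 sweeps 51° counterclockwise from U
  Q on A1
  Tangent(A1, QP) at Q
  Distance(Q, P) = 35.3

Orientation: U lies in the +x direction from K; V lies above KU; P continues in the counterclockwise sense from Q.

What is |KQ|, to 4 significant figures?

37.45

K is at the origin; K and U share the same y with |KU| = 33.6 and U on the +x side, so U = (33.60, 0.000). Tangency of A1 to KU means the radius VU is perpendicular to KU, so V = U + (0, 4.9) = (33.60, 4.900). On A1, U sits at bearing -90° from V; a 51° counterclockwise sweep puts Q at bearing -39°, so Q = V + 4.9·(cos -39°, sin -39°) = (37.41, 1.816). Then |KQ| = |Q − K| = 37.45.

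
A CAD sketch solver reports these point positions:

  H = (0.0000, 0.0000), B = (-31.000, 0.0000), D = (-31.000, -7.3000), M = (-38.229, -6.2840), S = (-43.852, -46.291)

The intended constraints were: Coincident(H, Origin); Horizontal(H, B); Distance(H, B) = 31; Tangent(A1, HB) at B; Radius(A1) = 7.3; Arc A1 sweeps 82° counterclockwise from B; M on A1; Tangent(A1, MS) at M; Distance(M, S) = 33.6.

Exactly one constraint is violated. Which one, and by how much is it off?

Distance(M, S) = 33.6 — off by 6.80.

H = (0.00, 0.00) ✓; H.y = 0.00, B.y = 0.00 ✓; |HB| = 31.00 ✓; ∠(DB, BH) = 90.00° ✓; |DB| = 7.300 ✓; bearing(D→M) − bearing(D→B) = 82.00° ✓; |DM| = 7.300 ✓; ∠(DM, MS) = 90.00° ✓; |MS| = 40.40 ✗.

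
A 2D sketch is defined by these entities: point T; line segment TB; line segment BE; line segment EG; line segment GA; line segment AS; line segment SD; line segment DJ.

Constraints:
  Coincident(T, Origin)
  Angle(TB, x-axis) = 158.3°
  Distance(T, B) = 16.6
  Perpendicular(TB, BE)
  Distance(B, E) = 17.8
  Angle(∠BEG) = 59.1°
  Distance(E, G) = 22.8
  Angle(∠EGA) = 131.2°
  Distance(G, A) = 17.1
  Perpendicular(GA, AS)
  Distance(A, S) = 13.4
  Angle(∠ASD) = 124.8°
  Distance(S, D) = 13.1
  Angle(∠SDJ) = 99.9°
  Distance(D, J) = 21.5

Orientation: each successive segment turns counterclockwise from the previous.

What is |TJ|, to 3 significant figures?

14.3

∠ASD = 124.8° gives SD at -157° from the x-axis; with |SD| = 13.1, D = (-13.8, 9.69). ∠SDJ = 99.9° gives DJ at -76.7° from the x-axis; with |DJ| = 21.5, J = (-8.90, -11.2). Then |TJ| = |J − T| = 14.3.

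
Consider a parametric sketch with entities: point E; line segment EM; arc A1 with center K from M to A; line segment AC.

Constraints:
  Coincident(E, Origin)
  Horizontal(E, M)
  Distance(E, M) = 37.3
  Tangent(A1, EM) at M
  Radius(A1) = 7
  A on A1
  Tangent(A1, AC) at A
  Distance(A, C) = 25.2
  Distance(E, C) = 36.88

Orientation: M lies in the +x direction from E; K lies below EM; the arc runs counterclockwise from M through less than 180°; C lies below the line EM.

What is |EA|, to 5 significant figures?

31.017

E is at the origin; EM is horizontal with |EM| = 37.3 and M on the +x side, so M = (37.300, 0.0000). Since A1 is tangent to EM there, KM ⟂ EM, so K = M + (0, -7) = (37.300, -7.0000). Since KA ⟂ AC (tangency), |KC| = √(7.0² + 25.2²) = 26.154 regardless of where A sits on A1. So C lies on both circle(E, 36.88) and circle(K, 26.154); the below-EM intersection is C = (22.952, -28.867). A is the foot of the tangent from C: A = (30.633, -4.8665).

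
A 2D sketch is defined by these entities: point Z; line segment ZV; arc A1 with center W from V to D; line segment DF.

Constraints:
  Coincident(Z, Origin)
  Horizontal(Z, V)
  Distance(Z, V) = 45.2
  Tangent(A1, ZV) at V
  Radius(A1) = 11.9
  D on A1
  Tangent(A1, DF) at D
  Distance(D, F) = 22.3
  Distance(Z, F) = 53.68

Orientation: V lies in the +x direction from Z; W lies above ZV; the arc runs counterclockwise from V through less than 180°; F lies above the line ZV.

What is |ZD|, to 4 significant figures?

57.62

Z is at the origin; ZV is horizontal with |ZV| = 45.2 and V on the +x side, so V = (45.20, 0.000). The tangent condition forces WV to be normal to ZV, so W = V + (0, 11.9) = (45.20, 11.90). Since WD ⟂ DF (tangency), |WF| = √(11.9² + 22.3²) = 25.28 regardless of where D sits on A1. So F lies on both circle(Z, 53.68) and circle(W, 25.28); the above-ZV intersection is F = (39.37, 36.49). D is the foot of the tangent from F: D = (54.12, 19.77).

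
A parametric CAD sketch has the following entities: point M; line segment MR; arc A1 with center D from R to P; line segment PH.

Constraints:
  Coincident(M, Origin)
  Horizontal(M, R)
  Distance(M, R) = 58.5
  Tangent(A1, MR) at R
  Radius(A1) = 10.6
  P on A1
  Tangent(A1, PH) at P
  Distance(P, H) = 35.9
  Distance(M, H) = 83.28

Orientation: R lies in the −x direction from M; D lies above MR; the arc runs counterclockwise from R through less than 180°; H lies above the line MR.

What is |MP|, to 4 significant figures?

52.22

M is at the origin; MR is horizontal with |MR| = 58.5 and R on the −x side, so R = (-58.50, 0.000). The tangent condition forces DR to be normal to MR, so D = R + (0, 10.6) = (-58.50, 10.60). Since DP ⟂ PH (tangency), |DH| = √(10.6² + 35.9²) = 37.43 regardless of where P sits on A1. So H lies on both circle(M, 83.28) and circle(D, 37.43); the above-MR intersection is H = (-69.09, 46.50). P is the foot of the tangent from H: P = (-49.60, 16.35).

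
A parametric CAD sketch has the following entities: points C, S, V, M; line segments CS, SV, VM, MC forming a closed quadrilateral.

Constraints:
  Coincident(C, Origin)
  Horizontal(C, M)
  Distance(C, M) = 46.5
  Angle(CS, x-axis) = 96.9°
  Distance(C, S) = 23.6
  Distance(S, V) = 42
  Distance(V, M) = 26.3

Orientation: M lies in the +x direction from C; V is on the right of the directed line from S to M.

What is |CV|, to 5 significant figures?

24.515

C is at the origin; CM is horizontal with |CM| = 46.5 and M in +x, so M = (46.5, 0). CS runs at 96.9° with |CS| = 23.6, so S = (-2.8352, 23.429). V is determined by |SV| = 42.0 and |VM| = 26.3 together: it lies at the intersection of circle(S, 42.0) and circle(M, 26.3). With |SM| = 54.616, the foot of the radical line on SM is 37.125 from S and the perpendicular offset is √(42.0² − 37.125²) = 19.641. Taking the right-of-SM solution: V = (22.275, -10.238).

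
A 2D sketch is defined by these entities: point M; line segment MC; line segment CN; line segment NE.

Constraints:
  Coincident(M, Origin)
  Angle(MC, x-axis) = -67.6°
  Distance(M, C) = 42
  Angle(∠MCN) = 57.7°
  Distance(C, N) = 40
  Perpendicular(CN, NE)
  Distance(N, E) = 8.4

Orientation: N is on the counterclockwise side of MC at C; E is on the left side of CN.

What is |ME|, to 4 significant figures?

32.29

M is at the origin; MC runs at -67.6° with length 42.0, so C = 42.0·(cos -67.6°, sin -67.6°) = (16.00, -38.83). ∠MCN = 57.7°, so CN runs at -67.6° + (180° − 57.7°) = 54.70° from the x-axis; with |CN| = 40.0, N = C + 40.0·(cos 54.70°, sin 54.70°) = (39.12, -6.185). CN is perpendicular to NE; with |NE| = 8.4 on the left of CN, E = N + 8.4·(-0.8161, 0.5779) = (32.26, -1.331). Then |ME| = |E − M| = 32.29.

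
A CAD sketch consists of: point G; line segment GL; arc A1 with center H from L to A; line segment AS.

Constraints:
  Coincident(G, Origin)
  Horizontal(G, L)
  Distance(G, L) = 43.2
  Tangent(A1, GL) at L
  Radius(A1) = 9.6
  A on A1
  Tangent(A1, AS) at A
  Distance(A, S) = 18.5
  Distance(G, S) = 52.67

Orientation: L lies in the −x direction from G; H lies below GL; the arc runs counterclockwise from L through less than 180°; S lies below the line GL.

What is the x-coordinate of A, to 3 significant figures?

-51.7

Checks: ∠(HL, LG) = 90.00° ✓; |HL| = 9.600 ✓; |HA| = 9.600 ✓; ∠(HA, AS) = 90.00° ✓; |AS| = 18.50 ✓; |GS| = 52.67 ✓.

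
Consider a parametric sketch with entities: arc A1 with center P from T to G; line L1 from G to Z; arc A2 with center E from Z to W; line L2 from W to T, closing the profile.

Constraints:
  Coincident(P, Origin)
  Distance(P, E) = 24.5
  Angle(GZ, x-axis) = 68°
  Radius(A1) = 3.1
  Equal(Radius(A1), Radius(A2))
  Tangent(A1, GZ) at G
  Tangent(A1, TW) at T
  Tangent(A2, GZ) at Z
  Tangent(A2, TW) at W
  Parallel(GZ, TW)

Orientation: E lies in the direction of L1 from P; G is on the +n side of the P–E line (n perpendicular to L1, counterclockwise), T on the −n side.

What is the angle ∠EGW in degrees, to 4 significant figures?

6.990°

The slot axis is L1's direction at 68.0°, so u = (cos 68.0°, sin 68.0°) = (0.3746, 0.9272) and n = (−sin 68.0°, cos 68.0°) = (-0.9272, 0.3746). P is at the origin and E lies 24.5 along u from P, so E = 24.5·u = (9.178, 22.72). Tangency of A1 to both parallel lines with radius 3.1 puts G and T at P ± 3.1·n: G = (-2.874, 1.161), T = (2.874, -1.161). Equal radii place Z and W the same way about E: Z = E + 3.1·n = (6.304, 23.88), W = E − 3.1·n = (12.05, 21.55). Then cos ∠EGW = GE·GW / (|GE||GW|), giving 6.990°.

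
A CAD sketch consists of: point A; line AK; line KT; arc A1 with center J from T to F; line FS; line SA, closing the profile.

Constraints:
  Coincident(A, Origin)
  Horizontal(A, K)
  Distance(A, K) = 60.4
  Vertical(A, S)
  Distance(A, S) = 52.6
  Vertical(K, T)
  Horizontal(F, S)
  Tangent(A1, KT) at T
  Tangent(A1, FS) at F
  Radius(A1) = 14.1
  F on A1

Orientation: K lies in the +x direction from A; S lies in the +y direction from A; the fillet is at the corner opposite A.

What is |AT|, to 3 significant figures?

71.6

A is at the origin; AK is horizontal with |AK| = 60.4 and K on the +x side, so K = (60.4, 0.00). AS is vertical with |AS| = 52.6 and S on the +y side, so S = (0.00, 52.6). The virtual corner opposite A is at (60.4, 52.6). Since A1 is tangent to KT there, JT ⟂ KT and tangency of A1 to FS means the radius JF is perpendicular to FS, with radius 14.1, so the center J sits 14.1 in from both sides at J = (46.3, 38.5). That places the tangent points at T = (60.4, 38.5) on KT and F = (46.3, 52.6) on FS. Then |AT| = |T − A| = 71.6.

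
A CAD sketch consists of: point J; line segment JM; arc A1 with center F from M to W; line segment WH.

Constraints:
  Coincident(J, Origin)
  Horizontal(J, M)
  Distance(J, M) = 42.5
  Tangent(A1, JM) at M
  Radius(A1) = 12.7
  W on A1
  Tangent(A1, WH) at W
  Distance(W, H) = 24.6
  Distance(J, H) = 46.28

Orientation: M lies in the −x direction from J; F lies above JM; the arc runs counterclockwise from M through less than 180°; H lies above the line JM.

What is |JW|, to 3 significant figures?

32.1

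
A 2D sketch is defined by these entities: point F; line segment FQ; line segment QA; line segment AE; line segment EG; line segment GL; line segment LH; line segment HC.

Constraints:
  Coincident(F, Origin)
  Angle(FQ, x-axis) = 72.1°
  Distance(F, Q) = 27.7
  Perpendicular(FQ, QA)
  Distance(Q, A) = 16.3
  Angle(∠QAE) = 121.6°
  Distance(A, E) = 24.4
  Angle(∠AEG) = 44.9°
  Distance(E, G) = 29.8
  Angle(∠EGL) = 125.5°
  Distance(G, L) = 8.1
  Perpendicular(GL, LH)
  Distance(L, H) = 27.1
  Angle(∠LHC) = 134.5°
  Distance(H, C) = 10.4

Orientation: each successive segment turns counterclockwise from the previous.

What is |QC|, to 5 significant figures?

31.740

F is at the origin; FQ runs at 72.1° with length 27.7, so Q = (8.5138, 26.359). FQ ⟂ QA, so QA runs at 162.10°; with |QA| = 16.3, A = (-6.9972, 31.369). ∠QAE = 121.6° gives AE at -139.50° from the x-axis; with |AE| = 24.4, E = (-25.551, 15.523). ∠AEG = 44.9° gives EG at -4.4000° from the x-axis; with |EG| = 29.8, G = (4.1611, 13.236). ∠EGL = 125.5° gives GL at 50.100° from the x-axis; with |GL| = 8.1, L = (9.3568, 19.450). GL is perpendicular to LH, so LH runs at 140.10°; with |LH| = 27.1, H = (-11.433, 36.834). ∠LHC = 134.5° gives HC at -174.40° from the x-axis; with |HC| = 10.4, C = (-21.784, 35.819). Then |QC| = |C − Q| = 31.740.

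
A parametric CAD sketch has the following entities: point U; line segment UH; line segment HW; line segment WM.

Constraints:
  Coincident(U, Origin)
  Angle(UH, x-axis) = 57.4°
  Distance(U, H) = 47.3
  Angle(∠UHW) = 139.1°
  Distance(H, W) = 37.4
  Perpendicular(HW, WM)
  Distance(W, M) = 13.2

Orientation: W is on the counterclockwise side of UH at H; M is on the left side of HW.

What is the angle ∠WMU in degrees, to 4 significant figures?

103.7°

∠UHW = 139.1°, so HW runs at 57.4° + (180° − 139.1°) = 98.30° from the x-axis; with |HW| = 37.4, W = H + 37.4·(cos 98.30°, sin 98.30°) = (20.08, 76.86). HW ⟂ WM; with |WM| = 13.2 on the left of HW, M = W + 13.2·(-0.9895, -0.1444) = (7.023, 74.95). Then cos ∠WMU = MW·MU / (|MW||MU|), giving 103.7°.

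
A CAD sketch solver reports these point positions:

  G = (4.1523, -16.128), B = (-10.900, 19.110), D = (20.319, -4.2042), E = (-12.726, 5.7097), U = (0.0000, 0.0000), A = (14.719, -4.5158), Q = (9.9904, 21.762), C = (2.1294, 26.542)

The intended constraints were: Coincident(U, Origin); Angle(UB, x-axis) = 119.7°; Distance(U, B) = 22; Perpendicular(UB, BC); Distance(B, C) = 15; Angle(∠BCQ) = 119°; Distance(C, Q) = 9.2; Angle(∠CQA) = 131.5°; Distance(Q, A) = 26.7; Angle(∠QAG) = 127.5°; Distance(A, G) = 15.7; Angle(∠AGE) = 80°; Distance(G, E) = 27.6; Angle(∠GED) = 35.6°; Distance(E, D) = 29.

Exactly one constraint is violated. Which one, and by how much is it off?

Distance(E, D) = 29 — off by 5.50.

U = (0.00, 0.00) ✓; UB at 119.7° ✓; |UB| = 22.00 ✓; ∠(UB, BC) = 90.00° ✓; |BC| = 15.00 ✓; ∠BCQ = 119.0° ✓; |CQ| = 9.200 ✓; ∠CQA = 131.5° ✓; |QA| = 26.70 ✓; ∠QAG = 127.5° ✓; |AG| = 15.70 ✓; ∠AGE = 80.00° ✓; |GE| = 27.60 ✓; ∠GED = 35.60° ✓; |ED| = 34.50 ✗.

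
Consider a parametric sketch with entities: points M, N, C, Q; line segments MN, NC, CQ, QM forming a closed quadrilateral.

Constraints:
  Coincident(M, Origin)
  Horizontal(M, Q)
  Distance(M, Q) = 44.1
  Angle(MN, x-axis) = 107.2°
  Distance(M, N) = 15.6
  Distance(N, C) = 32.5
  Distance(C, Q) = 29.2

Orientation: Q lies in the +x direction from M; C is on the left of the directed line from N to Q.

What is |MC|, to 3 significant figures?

35.6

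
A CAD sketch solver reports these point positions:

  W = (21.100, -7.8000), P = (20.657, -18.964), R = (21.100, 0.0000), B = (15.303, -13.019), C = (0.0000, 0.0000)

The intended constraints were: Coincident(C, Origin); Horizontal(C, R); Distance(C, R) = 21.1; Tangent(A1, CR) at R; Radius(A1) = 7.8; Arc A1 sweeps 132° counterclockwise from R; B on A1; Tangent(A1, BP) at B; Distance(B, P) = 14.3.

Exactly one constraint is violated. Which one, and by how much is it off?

Distance(B, P) = 14.3 — off by 6.30.

C = (0.00, 0.00) ✓; C.y = 0.00, R.y = 0.00 ✓; |CR| = 21.10 ✓; ∠(WR, RC) = 90.00° ✓; |WR| = 7.800 ✓; bearing(W→B) − bearing(W→R) = 132.0° ✓; |WB| = 7.800 ✓; ∠(WB, BP) = 89.99° ✓; |BP| = 8.001 ✗.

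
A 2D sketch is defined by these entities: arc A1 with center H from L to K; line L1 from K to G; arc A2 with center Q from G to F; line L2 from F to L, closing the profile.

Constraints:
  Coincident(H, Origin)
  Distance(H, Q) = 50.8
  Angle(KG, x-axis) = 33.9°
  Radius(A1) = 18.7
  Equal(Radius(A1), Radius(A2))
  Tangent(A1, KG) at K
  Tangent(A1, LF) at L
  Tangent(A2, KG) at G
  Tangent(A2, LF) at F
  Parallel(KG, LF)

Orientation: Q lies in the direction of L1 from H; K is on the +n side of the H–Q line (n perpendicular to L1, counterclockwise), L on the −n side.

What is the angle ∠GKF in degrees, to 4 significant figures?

36.36°

Tangency of A1 to both parallel lines with radius 18.7 puts K and L at H ± 18.7·n: K = (-10.43, 15.52), L = (10.43, -15.52). Equal radii place G and F the same way about Q: G = Q + 18.7·n = (31.73, 43.85), F = Q − 18.7·n = (52.59, 12.81). Then cos ∠GKF = KG·KF / (|KG||KF|), giving 36.36°.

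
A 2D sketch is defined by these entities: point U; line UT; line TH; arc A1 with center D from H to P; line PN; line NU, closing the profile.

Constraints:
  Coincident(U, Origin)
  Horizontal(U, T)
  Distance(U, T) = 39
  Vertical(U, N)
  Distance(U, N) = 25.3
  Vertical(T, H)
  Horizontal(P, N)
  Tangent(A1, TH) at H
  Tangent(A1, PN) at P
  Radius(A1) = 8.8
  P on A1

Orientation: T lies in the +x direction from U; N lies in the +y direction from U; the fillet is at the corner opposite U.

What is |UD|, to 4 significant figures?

34.41

UN is vertical with |UN| = 25.3 and N on the +y side, so N = (0.000, 25.30). The virtual corner opposite U is at (39.00, 25.30). The tangent condition forces DH to be normal to TH and A1 meets PN tangentially, so DP is at right angles to PN, with radius 8.8, so the center D sits 8.8 in from both sides at D = (30.20, 16.50). Then |UD| = |D − U| = 34.41.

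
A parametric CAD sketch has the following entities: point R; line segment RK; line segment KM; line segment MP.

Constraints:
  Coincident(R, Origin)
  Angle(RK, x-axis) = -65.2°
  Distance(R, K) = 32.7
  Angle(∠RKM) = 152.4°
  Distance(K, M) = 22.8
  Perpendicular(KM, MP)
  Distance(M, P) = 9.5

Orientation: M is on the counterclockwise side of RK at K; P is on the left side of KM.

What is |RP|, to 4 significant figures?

52.09

R is at the origin; RK runs at -65.2° with length 32.7, so K = 32.7·(cos -65.2°, sin -65.2°) = (13.72, -29.68). ∠RKM = 152.4°, so KM runs at -65.2° + (180° − 152.4°) = -37.60° from the x-axis; with |KM| = 22.8, M = K + 22.8·(cos -37.60°, sin -37.60°) = (31.78, -43.60). KM ⟂ MP; with |MP| = 9.5 on the left of KM, P = M + 9.5·(0.6101, 0.7923) = (37.58, -36.07). Then |RP| = |P − R| = 52.09.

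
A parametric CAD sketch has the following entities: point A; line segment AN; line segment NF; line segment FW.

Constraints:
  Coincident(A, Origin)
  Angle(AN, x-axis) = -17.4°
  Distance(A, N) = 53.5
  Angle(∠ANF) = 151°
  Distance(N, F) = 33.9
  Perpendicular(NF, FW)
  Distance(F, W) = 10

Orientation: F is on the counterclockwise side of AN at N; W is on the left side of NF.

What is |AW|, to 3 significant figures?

82.3

A is at the origin; AN runs at -17.4° with length 53.5, so N = 53.5·(cos -17.4°, sin -17.4°) = (51.1, -16.0). ∠ANF = 151.0°, so NF runs at -17.4° + (180° − 151.0°) = 11.6° from the x-axis; with |NF| = 33.9, F = N + 33.9·(cos 11.6°, sin 11.6°) = (84.3, -9.18). NF ⟂ FW; with |FW| = 10.0 on the left of NF, W = F + 10.0·(-0.201, 0.980) = (82.2, 0.614). Then |AW| = |W − A| = 82.3.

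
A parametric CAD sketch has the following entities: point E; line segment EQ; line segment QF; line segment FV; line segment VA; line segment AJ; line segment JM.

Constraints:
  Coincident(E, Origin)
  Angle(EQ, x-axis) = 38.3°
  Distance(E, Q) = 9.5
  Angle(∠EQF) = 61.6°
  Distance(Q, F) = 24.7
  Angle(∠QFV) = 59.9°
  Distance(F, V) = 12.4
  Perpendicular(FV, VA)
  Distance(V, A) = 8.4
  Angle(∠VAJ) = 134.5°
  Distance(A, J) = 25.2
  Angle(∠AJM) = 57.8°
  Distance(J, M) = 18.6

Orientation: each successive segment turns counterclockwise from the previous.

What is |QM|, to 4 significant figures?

25.74

E is at the origin; EQ runs at 38.3° with length 9.5, so Q = (7.455, 5.888). ∠EQF = 61.6° gives QF at 156.7° from the x-axis; with |QF| = 24.7, F = (-15.23, 15.66). ∠QFV = 59.9° gives FV at -83.20° from the x-axis; with |FV| = 12.4, V = (-13.76, 3.345). FV ⟂ VA, so VA runs at 6.800°; with |VA| = 8.4, A = (-5.421, 4.340). ∠VAJ = 134.5° gives AJ at 52.30° from the x-axis; with |AJ| = 25.2, J = (9.989, 24.28). ∠AJM = 57.8° gives JM at 174.5° from the x-axis; with |JM| = 18.6, M = (-8.525, 26.06). Then |QM| = |M − Q| = 25.74.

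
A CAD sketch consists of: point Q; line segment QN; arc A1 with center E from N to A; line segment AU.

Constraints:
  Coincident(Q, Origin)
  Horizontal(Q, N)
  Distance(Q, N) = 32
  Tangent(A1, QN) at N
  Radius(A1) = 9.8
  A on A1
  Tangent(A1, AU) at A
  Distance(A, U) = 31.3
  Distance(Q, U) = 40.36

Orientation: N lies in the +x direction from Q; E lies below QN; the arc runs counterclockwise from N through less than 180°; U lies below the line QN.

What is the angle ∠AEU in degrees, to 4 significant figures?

72.61°

Q is at the origin; Q and N share the same y with |QN| = 32.0 and N on the +x side, so N = (32.00, 0.000). Tangency of A1 to QN means the radius EN is perpendicular to QN, so E = N + (0, -9.8) = (32.00, -9.800). Since EA ⟂ AU (tangency), |EU| = √(9.8² + 31.3²) = 32.80 regardless of where A sits on A1. So U lies on both circle(Q, 40.36) and circle(E, 32.80); the below-QN intersection is U = (14.62, -37.62). A is the foot of the tangent from U: A = (22.52, -7.329).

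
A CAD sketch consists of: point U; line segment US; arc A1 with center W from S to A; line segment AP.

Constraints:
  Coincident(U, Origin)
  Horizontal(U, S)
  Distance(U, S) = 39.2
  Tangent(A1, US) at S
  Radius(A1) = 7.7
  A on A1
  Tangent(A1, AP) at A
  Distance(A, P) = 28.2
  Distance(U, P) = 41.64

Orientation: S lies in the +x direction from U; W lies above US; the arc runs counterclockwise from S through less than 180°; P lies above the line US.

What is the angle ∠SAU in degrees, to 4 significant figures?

50.83°

Checks: ∠(WS, SU) = 90.00° ✓; |WS| = 7.700 ✓; |WA| = 7.700 ✓; ∠(WA, AP) = 90.00° ✓; |AP| = 28.20 ✓; |UP| = 41.64 ✓.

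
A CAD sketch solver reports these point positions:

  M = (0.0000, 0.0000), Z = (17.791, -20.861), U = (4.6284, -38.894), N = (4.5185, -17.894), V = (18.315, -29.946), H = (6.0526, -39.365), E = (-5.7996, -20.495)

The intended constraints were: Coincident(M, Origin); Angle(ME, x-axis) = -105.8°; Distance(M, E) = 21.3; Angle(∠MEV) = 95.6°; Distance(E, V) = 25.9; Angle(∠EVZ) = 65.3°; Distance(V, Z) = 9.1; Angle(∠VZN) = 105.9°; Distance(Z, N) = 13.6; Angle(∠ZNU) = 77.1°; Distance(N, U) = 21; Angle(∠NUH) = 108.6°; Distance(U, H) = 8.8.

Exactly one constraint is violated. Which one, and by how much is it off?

Distance(U, H) = 8.8 — off by 7.30.

M = (0.00, 0.00) ✓; ME at -105.8° ✓; |ME| = 21.30 ✓; ∠MEV = 95.60° ✓; |EV| = 25.90 ✓; ∠EVZ = 65.30° ✓; |VZ| = 9.100 ✓; ∠VZN = 105.9° ✓; |ZN| = 13.60 ✓; ∠ZNU = 77.10° ✓; |NU| = 21.00 ✓; ∠NUH = 108.6° ✓; |UH| = 1.500 ✗.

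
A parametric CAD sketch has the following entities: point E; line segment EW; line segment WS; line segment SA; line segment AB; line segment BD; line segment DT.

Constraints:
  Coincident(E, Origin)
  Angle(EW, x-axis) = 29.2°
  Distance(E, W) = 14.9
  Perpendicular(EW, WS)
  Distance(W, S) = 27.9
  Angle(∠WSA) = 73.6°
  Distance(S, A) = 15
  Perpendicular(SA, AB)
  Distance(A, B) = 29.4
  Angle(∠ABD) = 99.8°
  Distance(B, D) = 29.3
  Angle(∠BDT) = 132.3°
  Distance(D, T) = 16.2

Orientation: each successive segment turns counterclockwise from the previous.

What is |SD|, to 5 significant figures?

37.080

E is at the origin; EW runs at 29.2° with length 14.9, so W = (13.007, 7.2691). EW is perpendicular to WS, so WS runs at 119.20°; with |WS| = 27.9, S = (-0.60475, 31.624). ∠WSA = 73.6° gives SA at -134.40° from the x-axis; with |SA| = 15.0, A = (-11.100, 20.907). The perpendicularity gives AB at right angles to SA, so AB runs at -44.400°; with |AB| = 29.4, B = (9.9058, 0.33644). ∠ABD = 99.8° gives BD at 35.800° from the x-axis; with |BD| = 29.3, D = (33.670, 17.476). Then |SD| = |D − S| = 37.080.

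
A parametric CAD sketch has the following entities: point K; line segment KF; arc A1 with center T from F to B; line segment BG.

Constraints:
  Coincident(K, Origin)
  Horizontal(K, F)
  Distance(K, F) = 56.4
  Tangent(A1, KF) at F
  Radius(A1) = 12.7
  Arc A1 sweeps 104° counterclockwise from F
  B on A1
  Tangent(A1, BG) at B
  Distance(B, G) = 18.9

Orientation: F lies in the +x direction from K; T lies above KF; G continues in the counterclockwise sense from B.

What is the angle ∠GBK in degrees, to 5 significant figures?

88.926°

K is at the origin; KF is horizontal with |KF| = 56.4 and F on the +x side, so F = (56.400, 0.0000). Tangency of A1 to KF means the radius TF is perpendicular to KF, so T = F + (0, 12.7) = (56.400, 12.700). On A1, F sits at bearing -90° from T; a 104° counterclockwise sweep puts B at bearing 14°, so B = T + 12.7·(cos 14°, sin 14°) = (68.723, 15.772). The tangent condition forces TB to be normal to BG, so BG runs along (−sin 14°, cos 14°); with |BG| = 18.9, G = (64.150, 34.111). Then cos ∠GBK = BG·BK / (|BG||BK|), giving 88.926°.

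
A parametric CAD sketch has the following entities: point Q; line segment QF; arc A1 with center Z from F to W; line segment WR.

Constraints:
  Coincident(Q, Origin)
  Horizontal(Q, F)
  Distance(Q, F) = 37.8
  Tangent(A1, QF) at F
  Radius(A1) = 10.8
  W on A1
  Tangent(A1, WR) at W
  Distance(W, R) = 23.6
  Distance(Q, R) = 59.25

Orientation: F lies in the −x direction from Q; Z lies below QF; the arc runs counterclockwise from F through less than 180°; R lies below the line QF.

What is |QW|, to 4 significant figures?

49.84

Q is at the origin; Q and F share the same y with |QF| = 37.8 and F on the −x side, so F = (-37.80, 0.000). Since A1 is tangent to QF there, ZF ⟂ QF, so Z = F + (0, -10.8) = (-37.80, -10.80). Since ZW ⟂ WR (tangency), |ZR| = √(10.8² + 23.6²) = 25.95 regardless of where W sits on A1. So R lies on both circle(Q, 59.25) and circle(Z, 25.95); the below-QF intersection is R = (-48.07, -34.63). W is the foot of the tangent from R: W = (-48.60, -11.04).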